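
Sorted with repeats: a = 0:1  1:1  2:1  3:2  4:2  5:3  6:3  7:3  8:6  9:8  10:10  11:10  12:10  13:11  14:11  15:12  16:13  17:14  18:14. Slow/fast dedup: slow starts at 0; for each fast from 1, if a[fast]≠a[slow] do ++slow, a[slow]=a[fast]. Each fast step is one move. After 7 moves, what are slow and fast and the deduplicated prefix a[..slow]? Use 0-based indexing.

slow=2, fast=8, prefix=[1, 2, 3]

slow=0 fast=1: a[fast]=1=a[slow] dup, fast++
slow=0 fast=2: a[fast]=1=a[slow] dup, fast++
slow=0 fast=3: a[fast]=2≠a[slow]=1 write a[1]=2, slow++,fast++
slow=1 fast=4: a[fast]=2=a[slow] dup, fast++
slow=1 fast=5: a[fast]=3≠a[slow]=2 write a[2]=3, slow++,fast++
slow=2 fast=6: a[fast]=3=a[slow] dup, fast++
slow=2 fast=7: a[fast]=3=a[slow] dup, fast++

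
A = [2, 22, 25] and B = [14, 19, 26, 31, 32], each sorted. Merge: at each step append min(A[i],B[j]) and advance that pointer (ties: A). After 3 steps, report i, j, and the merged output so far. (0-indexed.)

i=0 j=0: A[i]=2<=B[j]=14 take 2, i++
i=1 j=0: A[i]=22>B[j]=14 take 14, j++
i=1 j=1: A[i]=22>B[j]=19 take 19, j++

i=1, j=2, merged so far=[2, 14, 19]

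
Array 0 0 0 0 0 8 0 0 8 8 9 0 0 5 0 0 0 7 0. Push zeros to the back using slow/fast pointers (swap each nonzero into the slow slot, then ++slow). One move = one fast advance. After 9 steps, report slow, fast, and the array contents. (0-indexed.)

slow=0 fast=0: a[fast]=0, fast++
slow=0 fast=1: a[fast]=0, fast++
slow=0 fast=2: a[fast]=0, fast++
slow=0 fast=3: a[fast]=0, fast++
slow=0 fast=4: a[fast]=0, fast++
slow=0 fast=5: a[fast]=8≠0 swap→a[0]=8, slow++,fast++
slow=1 fast=6: a[fast]=0, fast++
slow=1 fast=7: a[fast]=0, fast++
slow=1 fast=8: a[fast]=8≠0 swap→a[1]=8, slow++,fast++

slow=2, fast=9, a=[8, 8, 0, 0, 0, 0, 0, 0, 0, 8, 9, 0, 0, 5, 0, 0, 0, 7, 0]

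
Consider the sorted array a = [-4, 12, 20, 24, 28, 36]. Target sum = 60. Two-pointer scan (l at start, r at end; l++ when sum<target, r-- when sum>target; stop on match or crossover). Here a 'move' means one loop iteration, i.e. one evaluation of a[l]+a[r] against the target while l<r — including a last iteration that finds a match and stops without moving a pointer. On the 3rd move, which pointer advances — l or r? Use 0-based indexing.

[0,5] -4+36=32 <60 → l++
[1,5] 12+36=48 <60 → l++
[2,5] 20+36=56 <60 → l++

l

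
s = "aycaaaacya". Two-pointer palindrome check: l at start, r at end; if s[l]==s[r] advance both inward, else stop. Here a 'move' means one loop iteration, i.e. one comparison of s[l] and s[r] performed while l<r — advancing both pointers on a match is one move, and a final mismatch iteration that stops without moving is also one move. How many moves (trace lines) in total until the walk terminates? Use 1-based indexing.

5 moves

l=1 r=10: 'a'=='a', l++,r--
l=2 r=9: 'y'=='y', l++,r--
l=3 r=8: 'c'=='c', l++,r--
l=4 r=7: 'a'=='a', l++,r--
l=5 r=6: 'a'=='a', l++,r--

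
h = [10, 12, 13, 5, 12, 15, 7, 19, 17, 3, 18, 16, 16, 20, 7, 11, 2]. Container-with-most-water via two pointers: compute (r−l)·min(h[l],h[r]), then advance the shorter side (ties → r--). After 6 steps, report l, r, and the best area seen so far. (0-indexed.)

l=3, r=13, best area=154

[0,16] min(10,2)*16=32 best=32 * → r--
[0,15] min(10,11)*15=150 best=150 * → l++
[1,15] min(12,11)*14=154 best=154 * → r--
[1,14] min(12,7)*13=91 best=154 → r--
[1,13] min(12,20)*12=144 best=154 → l++
[2,13] min(13,20)*11=143 best=154 → l++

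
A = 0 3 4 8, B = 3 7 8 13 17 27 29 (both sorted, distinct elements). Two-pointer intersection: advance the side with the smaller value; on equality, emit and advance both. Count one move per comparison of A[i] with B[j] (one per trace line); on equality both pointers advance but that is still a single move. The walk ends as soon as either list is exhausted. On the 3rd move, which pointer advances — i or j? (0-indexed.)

i

i=0 j=0: 0<3, i++
i=1 j=0: 3==3 emit, i++,j++
i=2 j=1: 4<7, i++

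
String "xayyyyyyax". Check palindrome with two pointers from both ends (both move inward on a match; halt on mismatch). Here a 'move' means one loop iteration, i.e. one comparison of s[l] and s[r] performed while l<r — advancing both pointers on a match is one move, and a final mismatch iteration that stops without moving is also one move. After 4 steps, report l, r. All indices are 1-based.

l=1 r=10: 'x'=='x', l++,r--
l=2 r=9: 'a'=='a', l++,r--
l=3 r=8: 'y'=='y', l++,r--
l=4 r=7: 'y'=='y', l++,r--

l=5, r=6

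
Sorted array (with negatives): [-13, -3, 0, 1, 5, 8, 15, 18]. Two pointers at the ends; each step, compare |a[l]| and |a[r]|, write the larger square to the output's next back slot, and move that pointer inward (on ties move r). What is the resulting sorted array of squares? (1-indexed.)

[1,8] |-13|<=|18| out[8]=324 → r--
[1,7] |-13|<=|15| out[7]=225 → r--
[1,6] |-13|>|8| out[6]=169 → l++
[2,6] |-3|<=|8| out[5]=64 → r--
[2,5] |-3|<=|5| out[4]=25 → r--
[2,4] |-3|>|1| out[3]=9 → l++
[3,4] |0|<=|1| out[2]=1 → r--
[3,3] |0|<=|0| out[1]=0 → r--

[0, 1, 9, 25, 64, 169, 225, 324]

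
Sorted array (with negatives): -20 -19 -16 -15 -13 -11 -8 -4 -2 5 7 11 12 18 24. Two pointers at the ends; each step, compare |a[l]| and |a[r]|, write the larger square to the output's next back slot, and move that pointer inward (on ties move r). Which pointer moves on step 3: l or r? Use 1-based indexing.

l=1 r=15: |-20|<=|24| out[15]=576, r--
l=1 r=14: |-20|>|18| out[14]=400, l++
l=2 r=14: |-19|>|18| out[13]=361, l++

l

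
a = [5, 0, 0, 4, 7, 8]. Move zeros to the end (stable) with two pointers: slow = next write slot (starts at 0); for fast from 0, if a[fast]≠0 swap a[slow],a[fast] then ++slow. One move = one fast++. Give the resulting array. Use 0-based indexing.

slow=0 fast=0: a[fast]=5≠0 swap→a[0]=5, slow++,fast++
slow=1 fast=1: a[fast]=0, fast++
slow=1 fast=2: a[fast]=0, fast++
slow=1 fast=3: a[fast]=4≠0 swap→a[1]=4, slow++,fast++
slow=2 fast=4: a[fast]=7≠0 swap→a[2]=7, slow++,fast++
slow=3 fast=5: a[fast]=8≠0 swap→a[3]=8, slow++,fast++

[5, 4, 7, 8, 0, 0]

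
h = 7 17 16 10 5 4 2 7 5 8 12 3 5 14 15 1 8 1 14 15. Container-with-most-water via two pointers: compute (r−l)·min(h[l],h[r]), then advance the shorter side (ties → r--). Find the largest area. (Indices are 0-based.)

max area = 270

l=0 r=19: min(7,15)*19=133 best=133 *, l++
l=1 r=19: min(17,15)*18=270 best=270 *, r--
l=1 r=18: min(17,14)*17=238 best=270, r--
l=1 r=17: min(17,1)*16=16 best=270, r--
l=1 r=16: min(17,8)*15=120 best=270, r--
l=1 r=15: min(17,1)*14=14 best=270, r--
l=1 r=14: min(17,15)*13=195 best=270, r--
l=1 r=13: min(17,14)*12=168 best=270, r--
l=1 r=12: min(17,5)*11=55 best=270, r--
l=1 r=11: min(17,3)*10=30 best=270, r--
l=1 r=10: min(17,12)*9=108 best=270, r--
l=1 r=9: min(17,8)*8=64 best=270, r--
l=1 r=8: min(17,5)*7=35 best=270, r--
l=1 r=7: min(17,7)*6=42 best=270, r--
l=1 r=6: min(17,2)*5=10 best=270, r--
l=1 r=5: min(17,4)*4=16 best=270, r--
l=1 r=4: min(17,5)*3=15 best=270, r--
l=1 r=3: min(17,10)*2=20 best=270, r--
l=1 r=2: min(17,16)*1=16 best=270, r--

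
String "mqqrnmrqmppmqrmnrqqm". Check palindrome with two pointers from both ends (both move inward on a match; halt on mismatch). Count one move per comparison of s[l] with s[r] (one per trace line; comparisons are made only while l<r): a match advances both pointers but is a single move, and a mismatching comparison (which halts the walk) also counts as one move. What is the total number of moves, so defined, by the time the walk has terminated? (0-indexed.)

10 moves

l=0 r=19: 'm'=='m', l++,r--
l=1 r=18: 'q'=='q', l++,r--
l=2 r=17: 'q'=='q', l++,r--
l=3 r=16: 'r'=='r', l++,r--
l=4 r=15: 'n'=='n', l++,r--
l=5 r=14: 'm'=='m', l++,r--
l=6 r=13: 'r'=='r', l++,r--
l=7 r=12: 'q'=='q', l++,r--
l=8 r=11: 'm'=='m', l++,r--
l=9 r=10: 'p'=='p', l++,r--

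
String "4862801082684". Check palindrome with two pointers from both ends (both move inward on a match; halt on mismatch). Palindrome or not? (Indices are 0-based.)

l=0 r=12: '4'=='4', l++,r--
l=1 r=11: '8'=='8', l++,r--
l=2 r=10: '6'=='6', l++,r--
l=3 r=9: '2'=='2', l++,r--
l=4 r=8: '8'=='8', l++,r--
l=5 r=7: '0'=='0', l++,r--

palindrome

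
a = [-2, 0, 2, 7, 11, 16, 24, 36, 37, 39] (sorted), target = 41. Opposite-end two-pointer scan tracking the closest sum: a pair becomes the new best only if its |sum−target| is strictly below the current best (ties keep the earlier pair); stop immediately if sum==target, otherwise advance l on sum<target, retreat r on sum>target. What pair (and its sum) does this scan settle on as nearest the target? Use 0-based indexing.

pair (2, 39) with sum 41 (|Δ|=0)

l=0 r=9: -2+39=37 d=4 *, l++
l=1 r=9: 0+39=39 d=2 *, l++
l=2 r=9: 2+39=41 d=0 *, stop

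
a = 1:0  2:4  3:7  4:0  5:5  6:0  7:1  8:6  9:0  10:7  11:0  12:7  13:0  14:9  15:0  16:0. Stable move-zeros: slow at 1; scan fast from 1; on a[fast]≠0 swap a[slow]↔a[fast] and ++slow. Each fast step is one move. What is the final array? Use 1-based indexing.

[4, 7, 5, 1, 6, 7, 7, 9, 0, 0, 0, 0, 0, 0, 0, 0]

(s=1,f=1) a[fast]=0 → fast++
(s=1,f=2) a[fast]=4≠0 swap→a[1]=4 → slow++,fast++
(s=2,f=3) a[fast]=7≠0 swap→a[2]=7 → slow++,fast++
(s=3,f=4) a[fast]=0 → fast++
(s=3,f=5) a[fast]=5≠0 swap→a[3]=5 → slow++,fast++
(s=4,f=6) a[fast]=0 → fast++
(s=4,f=7) a[fast]=1≠0 swap→a[4]=1 → slow++,fast++
(s=5,f=8) a[fast]=6≠0 swap→a[5]=6 → slow++,fast++
(s=6,f=9) a[fast]=0 → fast++
(s=6,f=10) a[fast]=7≠0 swap→a[6]=7 → slow++,fast++
(s=7,f=11) a[fast]=0 → fast++
(s=7,f=12) a[fast]=7≠0 swap→a[7]=7 → slow++,fast++
(s=8,f=13) a[fast]=0 → fast++
(s=8,f=14) a[fast]=9≠0 swap→a[8]=9 → slow++,fast++
(s=9,f=15) a[fast]=0 → fast++
(s=9,f=16) a[fast]=0 → fast++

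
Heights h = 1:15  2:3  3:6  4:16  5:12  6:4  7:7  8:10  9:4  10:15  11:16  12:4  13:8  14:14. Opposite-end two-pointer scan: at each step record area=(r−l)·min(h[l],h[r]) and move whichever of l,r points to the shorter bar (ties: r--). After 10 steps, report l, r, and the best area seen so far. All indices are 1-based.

l=4, r=7, best area=182

[1,14] min(15,14)*13=182 best=182 * → r--
[1,13] min(15,8)*12=96 best=182 → r--
[1,12] min(15,4)*11=44 best=182 → r--
[1,11] min(15,16)*10=150 best=182 → l++
[2,11] min(3,16)*9=27 best=182 → l++
[3,11] min(6,16)*8=48 best=182 → l++
[4,11] min(16,16)*7=112 best=182 → r--
[4,10] min(16,15)*6=90 best=182 → r--
[4,9] min(16,4)*5=20 best=182 → r--
[4,8] min(16,10)*4=40 best=182 → r--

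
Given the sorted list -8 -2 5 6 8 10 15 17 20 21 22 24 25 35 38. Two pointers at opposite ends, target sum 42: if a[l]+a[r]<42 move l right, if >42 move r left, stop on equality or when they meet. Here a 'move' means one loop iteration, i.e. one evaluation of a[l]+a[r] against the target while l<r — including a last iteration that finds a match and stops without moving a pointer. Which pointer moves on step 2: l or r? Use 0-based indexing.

l

[0,14] -8+38=30 <42 → l++
[1,14] -2+38=36 <42 → l++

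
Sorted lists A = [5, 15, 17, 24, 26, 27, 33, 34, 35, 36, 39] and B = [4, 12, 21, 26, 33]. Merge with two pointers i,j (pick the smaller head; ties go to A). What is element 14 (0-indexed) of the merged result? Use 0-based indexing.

i=0 j=0: A[i]=5>B[j]=4 take 4, j++
i=0 j=1: A[i]=5<=B[j]=12 take 5, i++
i=1 j=1: A[i]=15>B[j]=12 take 12, j++
i=1 j=2: A[i]=15<=B[j]=21 take 15, i++
i=2 j=2: A[i]=17<=B[j]=21 take 17, i++
i=3 j=2: A[i]=24>B[j]=21 take 21, j++
i=3 j=3: A[i]=24<=B[j]=26 take 24, i++
i=4 j=3: A[i]=26<=B[j]=26 take 26, i++
i=5 j=3: A[i]=27>B[j]=26 take 26, j++
i=5 j=4: A[i]=27<=B[j]=33 take 27, i++
i=6 j=4: A[i]=33<=B[j]=33 take 33, i++
i=7 j=4: A[i]=34>B[j]=33 take 33, j++
i=7 j=5: B done, take A[i]=34, i++
i=8 j=5: B done, take A[i]=35, i++
i=9 j=5: B done, take A[i]=36, i++
i=10 j=5: B done, take A[i]=39, i++

merged[14] = 36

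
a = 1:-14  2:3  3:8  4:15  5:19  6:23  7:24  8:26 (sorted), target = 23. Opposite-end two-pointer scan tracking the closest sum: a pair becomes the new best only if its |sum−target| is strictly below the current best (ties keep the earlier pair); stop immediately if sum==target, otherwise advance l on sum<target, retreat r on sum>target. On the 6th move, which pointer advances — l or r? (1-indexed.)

l=1 r=8: -14+26=12 d=11 *, l++
l=2 r=8: 3+26=29 d=6 *, r--
l=2 r=7: 3+24=27 d=4 *, r--
l=2 r=6: 3+23=26 d=3 *, r--
l=2 r=5: 3+19=22 d=1 *, l++
l=3 r=5: 8+19=27 d=4, r--

r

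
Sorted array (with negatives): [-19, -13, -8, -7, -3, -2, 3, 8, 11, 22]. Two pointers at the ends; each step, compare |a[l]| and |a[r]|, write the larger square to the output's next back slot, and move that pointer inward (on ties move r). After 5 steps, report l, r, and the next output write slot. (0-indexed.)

l=0 r=9: |-19|<=|22| out[9]=484, r--
l=0 r=8: |-19|>|11| out[8]=361, l++
l=1 r=8: |-13|>|11| out[7]=169, l++
l=2 r=8: |-8|<=|11| out[6]=121, r--
l=2 r=7: |-8|<=|8| out[5]=64, r--

l=2, r=6, next write slot=4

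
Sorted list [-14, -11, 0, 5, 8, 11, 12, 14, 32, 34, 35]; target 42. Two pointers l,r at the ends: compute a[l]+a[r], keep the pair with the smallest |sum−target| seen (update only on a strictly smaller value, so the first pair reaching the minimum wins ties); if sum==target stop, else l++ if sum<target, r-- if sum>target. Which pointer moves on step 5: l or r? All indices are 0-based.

[0,10] -14+35=21 d=21 * → l++
[1,10] -11+35=24 d=18 * → l++
[2,10] 0+35=35 d=7 * → l++
[3,10] 5+35=40 d=2 * → l++
[4,10] 8+35=43 d=1 * → r--

r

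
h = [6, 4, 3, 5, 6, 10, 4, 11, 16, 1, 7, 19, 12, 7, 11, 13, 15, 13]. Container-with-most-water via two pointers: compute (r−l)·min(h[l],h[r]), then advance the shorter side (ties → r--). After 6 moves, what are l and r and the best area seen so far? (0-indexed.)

l=6, r=17, best area=120

[0,17] min(6,13)*17=102 best=102 * → l++
[1,17] min(4,13)*16=64 best=102 → l++
[2,17] min(3,13)*15=45 best=102 → l++
[3,17] min(5,13)*14=70 best=102 → l++
[4,17] min(6,13)*13=78 best=102 → l++
[5,17] min(10,13)*12=120 best=120 * → l++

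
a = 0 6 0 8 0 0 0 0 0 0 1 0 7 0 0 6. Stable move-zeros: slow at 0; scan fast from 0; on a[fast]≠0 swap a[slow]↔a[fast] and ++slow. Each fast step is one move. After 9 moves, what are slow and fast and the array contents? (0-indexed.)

slow=0 fast=0: a[fast]=0, fast++
slow=0 fast=1: a[fast]=6≠0 swap→a[0]=6, slow++,fast++
slow=1 fast=2: a[fast]=0, fast++
slow=1 fast=3: a[fast]=8≠0 swap→a[1]=8, slow++,fast++
slow=2 fast=4: a[fast]=0, fast++
slow=2 fast=5: a[fast]=0, fast++
slow=2 fast=6: a[fast]=0, fast++
slow=2 fast=7: a[fast]=0, fast++
slow=2 fast=8: a[fast]=0, fast++

slow=2, fast=9, a=[6, 8, 0, 0, 0, 0, 0, 0, 0, 0, 1, 0, 7, 0, 0, 6]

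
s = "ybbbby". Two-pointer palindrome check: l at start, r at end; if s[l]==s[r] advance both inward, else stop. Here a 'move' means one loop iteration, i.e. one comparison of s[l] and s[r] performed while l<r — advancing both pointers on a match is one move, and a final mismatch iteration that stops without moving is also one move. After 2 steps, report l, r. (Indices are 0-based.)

l=0 r=5: 'y'=='y', l++,r--
l=1 r=4: 'b'=='b', l++,r--

l=2, r=3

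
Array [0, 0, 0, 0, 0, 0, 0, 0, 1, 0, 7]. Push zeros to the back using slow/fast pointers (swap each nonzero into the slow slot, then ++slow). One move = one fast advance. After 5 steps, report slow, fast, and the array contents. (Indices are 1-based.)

slow=1, fast=6, a=[0, 0, 0, 0, 0, 0, 0, 0, 1, 0, 7]

slow=1 fast=1: a[fast]=0, fast++
slow=1 fast=2: a[fast]=0, fast++
slow=1 fast=3: a[fast]=0, fast++
slow=1 fast=4: a[fast]=0, fast++
slow=1 fast=5: a[fast]=0, fast++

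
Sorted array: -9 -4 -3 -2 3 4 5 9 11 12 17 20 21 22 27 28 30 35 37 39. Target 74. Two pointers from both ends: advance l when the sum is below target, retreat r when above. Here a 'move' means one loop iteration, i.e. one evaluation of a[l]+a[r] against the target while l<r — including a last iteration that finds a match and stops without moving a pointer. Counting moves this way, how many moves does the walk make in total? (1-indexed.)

[1,20] -9+39=30 <74 → l++
[2,20] -4+39=35 <74 → l++
[3,20] -3+39=36 <74 → l++
[4,20] -2+39=37 <74 → l++
[5,20] 3+39=42 <74 → l++
[6,20] 4+39=43 <74 → l++
[7,20] 5+39=44 <74 → l++
[8,20] 9+39=48 <74 → l++
[9,20] 11+39=50 <74 → l++
[10,20] 12+39=51 <74 → l++
[11,20] 17+39=56 <74 → l++
[12,20] 20+39=59 <74 → l++
[13,20] 21+39=60 <74 → l++
[14,20] 22+39=61 <74 → l++
[15,20] 27+39=66 <74 → l++
[16,20] 28+39=67 <74 → l++
[17,20] 30+39=69 <74 → l++
[18,20] 35+39=74 → found

18 moves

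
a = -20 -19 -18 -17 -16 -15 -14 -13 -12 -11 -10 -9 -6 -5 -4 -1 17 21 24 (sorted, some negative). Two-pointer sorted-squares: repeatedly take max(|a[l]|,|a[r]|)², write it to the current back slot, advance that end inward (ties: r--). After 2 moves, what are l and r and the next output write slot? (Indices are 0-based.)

[0,18] |-20|<=|24| out[18]=576 → r--
[0,17] |-20|<=|21| out[17]=441 → r--

l=0, r=16, next write slot=16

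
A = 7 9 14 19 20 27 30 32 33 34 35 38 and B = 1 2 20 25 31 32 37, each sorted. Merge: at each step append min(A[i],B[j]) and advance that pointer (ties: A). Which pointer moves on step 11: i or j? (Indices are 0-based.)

i=0 j=0: A[i]=7>B[j]=1 take 1, j++
i=0 j=1: A[i]=7>B[j]=2 take 2, j++
i=0 j=2: A[i]=7<=B[j]=20 take 7, i++
i=1 j=2: A[i]=9<=B[j]=20 take 9, i++
i=2 j=2: A[i]=14<=B[j]=20 take 14, i++
i=3 j=2: A[i]=19<=B[j]=20 take 19, i++
i=4 j=2: A[i]=20<=B[j]=20 take 20, i++
i=5 j=2: A[i]=27>B[j]=20 take 20, j++
i=5 j=3: A[i]=27>B[j]=25 take 25, j++
i=5 j=4: A[i]=27<=B[j]=31 take 27, i++
i=6 j=4: A[i]=30<=B[j]=31 take 30, i++

i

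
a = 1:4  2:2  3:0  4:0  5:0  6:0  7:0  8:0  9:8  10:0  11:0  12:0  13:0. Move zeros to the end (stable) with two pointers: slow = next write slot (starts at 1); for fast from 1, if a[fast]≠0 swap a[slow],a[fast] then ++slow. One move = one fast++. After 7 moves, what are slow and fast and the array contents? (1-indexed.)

slow=3, fast=8, a=[4, 2, 0, 0, 0, 0, 0, 0, 8, 0, 0, 0, 0]

slow=1 fast=1: a[fast]=4≠0 swap→a[1]=4, slow++,fast++
slow=2 fast=2: a[fast]=2≠0 swap→a[2]=2, slow++,fast++
slow=3 fast=3: a[fast]=0, fast++
slow=3 fast=4: a[fast]=0, fast++
slow=3 fast=5: a[fast]=0, fast++
slow=3 fast=6: a[fast]=0, fast++
slow=3 fast=7: a[fast]=0, fast++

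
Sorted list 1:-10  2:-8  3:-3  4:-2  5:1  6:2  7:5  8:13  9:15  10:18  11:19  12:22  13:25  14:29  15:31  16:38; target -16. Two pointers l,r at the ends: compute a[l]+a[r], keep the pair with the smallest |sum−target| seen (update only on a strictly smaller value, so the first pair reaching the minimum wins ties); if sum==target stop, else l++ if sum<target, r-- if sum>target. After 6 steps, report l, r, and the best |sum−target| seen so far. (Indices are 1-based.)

l=1, r=10, best |Δ|=25

[1,16] -10+38=28 d=44 * → r--
[1,15] -10+31=21 d=37 * → r--
[1,14] -10+29=19 d=35 * → r--
[1,13] -10+25=15 d=31 * → r--
[1,12] -10+22=12 d=28 * → r--
[1,11] -10+19=9 d=25 * → r--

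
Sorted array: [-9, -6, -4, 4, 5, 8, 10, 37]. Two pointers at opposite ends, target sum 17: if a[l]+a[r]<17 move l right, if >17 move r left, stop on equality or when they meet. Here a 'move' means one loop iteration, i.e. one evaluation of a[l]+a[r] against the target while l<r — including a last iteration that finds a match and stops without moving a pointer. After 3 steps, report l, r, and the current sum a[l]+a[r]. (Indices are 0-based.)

[0,7] -9+37=28 >17 → r--
[0,6] -9+10=1 <17 → l++
[1,6] -6+10=4 <17 → l++

l=2, r=6, sum=6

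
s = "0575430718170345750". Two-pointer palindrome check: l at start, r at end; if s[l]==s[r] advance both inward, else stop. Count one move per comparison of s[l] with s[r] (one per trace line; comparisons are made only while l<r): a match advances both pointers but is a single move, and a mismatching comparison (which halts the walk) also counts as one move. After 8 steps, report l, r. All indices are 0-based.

l=8, r=10

[0,18] '0'=='0' → l++,r--
[1,17] '5'=='5' → l++,r--
[2,16] '7'=='7' → l++,r--
[3,15] '5'=='5' → l++,r--
[4,14] '4'=='4' → l++,r--
[5,13] '3'=='3' → l++,r--
[6,12] '0'=='0' → l++,r--
[7,11] '7'=='7' → l++,r--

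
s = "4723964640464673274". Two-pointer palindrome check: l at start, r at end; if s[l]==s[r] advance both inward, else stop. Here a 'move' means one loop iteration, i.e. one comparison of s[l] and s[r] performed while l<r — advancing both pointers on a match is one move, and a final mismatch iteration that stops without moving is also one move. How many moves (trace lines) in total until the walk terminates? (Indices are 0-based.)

5 moves

l=0 r=18: '4'=='4', l++,r--
l=1 r=17: '7'=='7', l++,r--
l=2 r=16: '2'=='2', l++,r--
l=3 r=15: '3'=='3', l++,r--
l=4 r=14: '9'!='7', stop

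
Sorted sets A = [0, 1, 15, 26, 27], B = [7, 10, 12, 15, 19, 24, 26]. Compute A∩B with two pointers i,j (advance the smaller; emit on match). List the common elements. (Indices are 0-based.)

i=0 j=0: 0<7, i++
i=1 j=0: 1<7, i++
i=2 j=0: 15>7, j++
i=2 j=1: 15>10, j++
i=2 j=2: 15>12, j++
i=2 j=3: 15==15 emit, i++,j++
i=3 j=4: 26>19, j++
i=3 j=5: 26>24, j++
i=3 j=6: 26==26 emit, i++,j++

intersection = [15, 26]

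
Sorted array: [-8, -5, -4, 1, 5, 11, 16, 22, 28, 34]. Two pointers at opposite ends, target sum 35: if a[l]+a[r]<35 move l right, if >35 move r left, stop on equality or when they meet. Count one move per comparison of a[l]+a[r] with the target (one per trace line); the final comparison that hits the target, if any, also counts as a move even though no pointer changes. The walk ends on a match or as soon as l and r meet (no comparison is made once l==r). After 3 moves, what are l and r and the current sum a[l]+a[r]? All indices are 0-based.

l=3, r=9, sum=35

[0,9] -8+34=26 <35 → l++
[1,9] -5+34=29 <35 → l++
[2,9] -4+34=30 <35 → l++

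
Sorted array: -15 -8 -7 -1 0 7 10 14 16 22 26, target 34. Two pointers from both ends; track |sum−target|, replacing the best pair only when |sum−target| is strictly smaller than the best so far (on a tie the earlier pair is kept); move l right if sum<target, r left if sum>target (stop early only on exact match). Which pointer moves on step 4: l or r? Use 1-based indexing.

[1,11] -15+26=11 d=23 * → l++
[2,11] -8+26=18 d=16 * → l++
[3,11] -7+26=19 d=15 * → l++
[4,11] -1+26=25 d=9 * → l++

l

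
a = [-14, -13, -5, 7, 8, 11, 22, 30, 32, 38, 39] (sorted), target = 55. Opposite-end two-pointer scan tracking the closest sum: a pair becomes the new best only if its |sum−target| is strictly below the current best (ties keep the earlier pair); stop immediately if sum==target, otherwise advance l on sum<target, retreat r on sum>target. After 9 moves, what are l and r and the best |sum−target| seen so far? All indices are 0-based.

[0,10] -14+39=25 d=30 * → l++
[1,10] -13+39=26 d=29 * → l++
[2,10] -5+39=34 d=21 * → l++
[3,10] 7+39=46 d=9 * → l++
[4,10] 8+39=47 d=8 * → l++
[5,10] 11+39=50 d=5 * → l++
[6,10] 22+39=61 d=6 → r--
[6,9] 22+38=60 d=5 → r--
[6,8] 22+32=54 d=1 * → l++

l=7, r=8, best |Δ|=1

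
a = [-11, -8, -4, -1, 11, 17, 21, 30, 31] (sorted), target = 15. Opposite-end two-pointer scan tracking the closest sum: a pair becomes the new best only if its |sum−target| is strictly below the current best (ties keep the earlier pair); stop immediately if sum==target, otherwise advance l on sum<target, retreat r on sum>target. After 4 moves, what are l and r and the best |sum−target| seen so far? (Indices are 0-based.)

[0,8] -11+31=20 d=5 * → r--
[0,7] -11+30=19 d=4 * → r--
[0,6] -11+21=10 d=5 → l++
[1,6] -8+21=13 d=2 * → l++

l=2, r=6, best |Δ|=2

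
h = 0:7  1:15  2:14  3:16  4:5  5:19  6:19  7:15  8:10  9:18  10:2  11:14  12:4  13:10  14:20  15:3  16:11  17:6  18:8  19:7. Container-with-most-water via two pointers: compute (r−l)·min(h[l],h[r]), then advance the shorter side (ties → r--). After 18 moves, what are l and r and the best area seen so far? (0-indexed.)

l=13, r=14, best area=195

l=0 r=19: min(7,7)*19=133 best=133 *, r--
l=0 r=18: min(7,8)*18=126 best=133, l++
l=1 r=18: min(15,8)*17=136 best=136 *, r--
l=1 r=17: min(15,6)*16=96 best=136, r--
l=1 r=16: min(15,11)*15=165 best=165 *, r--
l=1 r=15: min(15,3)*14=42 best=165, r--
l=1 r=14: min(15,20)*13=195 best=195 *, l++
l=2 r=14: min(14,20)*12=168 best=195, l++
l=3 r=14: min(16,20)*11=176 best=195, l++
l=4 r=14: min(5,20)*10=50 best=195, l++
l=5 r=14: min(19,20)*9=171 best=195, l++
l=6 r=14: min(19,20)*8=152 best=195, l++
l=7 r=14: min(15,20)*7=105 best=195, l++
l=8 r=14: min(10,20)*6=60 best=195, l++
l=9 r=14: min(18,20)*5=90 best=195, l++
l=10 r=14: min(2,20)*4=8 best=195, l++
l=11 r=14: min(14,20)*3=42 best=195, l++
l=12 r=14: min(4,20)*2=8 best=195, l++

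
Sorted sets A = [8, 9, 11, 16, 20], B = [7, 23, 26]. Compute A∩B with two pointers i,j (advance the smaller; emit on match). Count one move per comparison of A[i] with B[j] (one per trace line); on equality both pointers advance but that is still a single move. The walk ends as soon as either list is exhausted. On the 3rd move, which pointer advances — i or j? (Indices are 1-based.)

[i=1,j=1] 8>7 → j++
[i=1,j=2] 8<23 → i++
[i=2,j=2] 9<23 → i++

i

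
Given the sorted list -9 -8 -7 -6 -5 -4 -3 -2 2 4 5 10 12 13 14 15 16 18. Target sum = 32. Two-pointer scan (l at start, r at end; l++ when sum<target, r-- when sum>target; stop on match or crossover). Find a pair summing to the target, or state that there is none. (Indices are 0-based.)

(14, 18)

l=0 r=17: -9+18=9 <32, l++
l=1 r=17: -8+18=10 <32, l++
l=2 r=17: -7+18=11 <32, l++
l=3 r=17: -6+18=12 <32, l++
l=4 r=17: -5+18=13 <32, l++
l=5 r=17: -4+18=14 <32, l++
l=6 r=17: -3+18=15 <32, l++
l=7 r=17: -2+18=16 <32, l++
l=8 r=17: 2+18=20 <32, l++
l=9 r=17: 4+18=22 <32, l++
l=10 r=17: 5+18=23 <32, l++
l=11 r=17: 10+18=28 <32, l++
l=12 r=17: 12+18=30 <32, l++
l=13 r=17: 13+18=31 <32, l++
l=14 r=17: 14+18=32, found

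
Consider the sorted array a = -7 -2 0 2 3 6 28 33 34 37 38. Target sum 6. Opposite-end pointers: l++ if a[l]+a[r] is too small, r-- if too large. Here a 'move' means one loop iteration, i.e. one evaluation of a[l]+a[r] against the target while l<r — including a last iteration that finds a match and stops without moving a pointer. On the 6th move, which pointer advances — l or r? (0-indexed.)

l

[0,10] -7+38=31 >6 → r--
[0,9] -7+37=30 >6 → r--
[0,8] -7+34=27 >6 → r--
[0,7] -7+33=26 >6 → r--
[0,6] -7+28=21 >6 → r--
[0,5] -7+6=-1 <6 → l++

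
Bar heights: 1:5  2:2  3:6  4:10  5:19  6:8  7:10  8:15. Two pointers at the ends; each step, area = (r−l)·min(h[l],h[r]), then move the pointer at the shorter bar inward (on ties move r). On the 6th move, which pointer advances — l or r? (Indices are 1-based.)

l=1 r=8: min(5,15)*7=35 best=35 *, l++
l=2 r=8: min(2,15)*6=12 best=35, l++
l=3 r=8: min(6,15)*5=30 best=35, l++
l=4 r=8: min(10,15)*4=40 best=40 *, l++
l=5 r=8: min(19,15)*3=45 best=45 *, r--
l=5 r=7: min(19,10)*2=20 best=45, r--

r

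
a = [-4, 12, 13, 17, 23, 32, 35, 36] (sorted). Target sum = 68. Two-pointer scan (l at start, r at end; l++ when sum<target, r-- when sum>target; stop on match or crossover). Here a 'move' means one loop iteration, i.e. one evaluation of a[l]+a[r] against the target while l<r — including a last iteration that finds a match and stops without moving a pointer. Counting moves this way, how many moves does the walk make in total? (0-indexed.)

l=0 r=7: -4+36=32 <68, l++
l=1 r=7: 12+36=48 <68, l++
l=2 r=7: 13+36=49 <68, l++
l=3 r=7: 17+36=53 <68, l++
l=4 r=7: 23+36=59 <68, l++
l=5 r=7: 32+36=68, found

6 moves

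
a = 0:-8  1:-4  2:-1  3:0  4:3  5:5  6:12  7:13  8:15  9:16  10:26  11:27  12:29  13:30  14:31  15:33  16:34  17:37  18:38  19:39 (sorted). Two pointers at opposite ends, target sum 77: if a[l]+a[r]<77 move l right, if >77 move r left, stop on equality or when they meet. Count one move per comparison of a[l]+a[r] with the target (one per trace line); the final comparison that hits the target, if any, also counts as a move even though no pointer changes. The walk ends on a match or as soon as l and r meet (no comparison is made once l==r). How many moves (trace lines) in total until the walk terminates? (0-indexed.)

l=0 r=19: -8+39=31 <77, l++
l=1 r=19: -4+39=35 <77, l++
l=2 r=19: -1+39=38 <77, l++
l=3 r=19: 0+39=39 <77, l++
l=4 r=19: 3+39=42 <77, l++
l=5 r=19: 5+39=44 <77, l++
l=6 r=19: 12+39=51 <77, l++
l=7 r=19: 13+39=52 <77, l++
l=8 r=19: 15+39=54 <77, l++
l=9 r=19: 16+39=55 <77, l++
l=10 r=19: 26+39=65 <77, l++
l=11 r=19: 27+39=66 <77, l++
l=12 r=19: 29+39=68 <77, l++
l=13 r=19: 30+39=69 <77, l++
l=14 r=19: 31+39=70 <77, l++
l=15 r=19: 33+39=72 <77, l++
l=16 r=19: 34+39=73 <77, l++
l=17 r=19: 37+39=76 <77, l++
l=18 r=19: 38+39=77, found

19 moves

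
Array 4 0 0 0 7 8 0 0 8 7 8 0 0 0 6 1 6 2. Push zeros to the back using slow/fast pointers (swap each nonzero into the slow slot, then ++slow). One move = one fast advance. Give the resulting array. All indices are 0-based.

slow=0 fast=0: a[fast]=4≠0 swap→a[0]=4, slow++,fast++
slow=1 fast=1: a[fast]=0, fast++
slow=1 fast=2: a[fast]=0, fast++
slow=1 fast=3: a[fast]=0, fast++
slow=1 fast=4: a[fast]=7≠0 swap→a[1]=7, slow++,fast++
slow=2 fast=5: a[fast]=8≠0 swap→a[2]=8, slow++,fast++
slow=3 fast=6: a[fast]=0, fast++
slow=3 fast=7: a[fast]=0, fast++
slow=3 fast=8: a[fast]=8≠0 swap→a[3]=8, slow++,fast++
slow=4 fast=9: a[fast]=7≠0 swap→a[4]=7, slow++,fast++
slow=5 fast=10: a[fast]=8≠0 swap→a[5]=8, slow++,fast++
slow=6 fast=11: a[fast]=0, fast++
slow=6 fast=12: a[fast]=0, fast++
slow=6 fast=13: a[fast]=0, fast++
slow=6 fast=14: a[fast]=6≠0 swap→a[6]=6, slow++,fast++
slow=7 fast=15: a[fast]=1≠0 swap→a[7]=1, slow++,fast++
slow=8 fast=16: a[fast]=6≠0 swap→a[8]=6, slow++,fast++
slow=9 fast=17: a[fast]=2≠0 swap→a[9]=2, slow++,fast++

[4, 7, 8, 8, 7, 8, 6, 1, 6, 2, 0, 0, 0, 0, 0, 0, 0, 0]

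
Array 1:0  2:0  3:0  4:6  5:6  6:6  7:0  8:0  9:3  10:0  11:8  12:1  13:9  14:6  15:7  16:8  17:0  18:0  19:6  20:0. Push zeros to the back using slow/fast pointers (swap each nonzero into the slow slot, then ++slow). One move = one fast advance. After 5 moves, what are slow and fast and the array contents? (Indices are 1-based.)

(s=1,f=1) a[fast]=0 → fast++
(s=1,f=2) a[fast]=0 → fast++
(s=1,f=3) a[fast]=0 → fast++
(s=1,f=4) a[fast]=6≠0 swap→a[1]=6 → slow++,fast++
(s=2,f=5) a[fast]=6≠0 swap→a[2]=6 → slow++,fast++

slow=3, fast=6, a=[6, 6, 0, 0, 0, 6, 0, 0, 3, 0, 8, 1, 9, 6, 7, 8, 0, 0, 6, 0]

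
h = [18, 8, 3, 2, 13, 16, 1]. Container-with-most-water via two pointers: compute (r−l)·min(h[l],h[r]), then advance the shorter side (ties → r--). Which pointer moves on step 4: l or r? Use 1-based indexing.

[1,7] min(18,1)*6=6 best=6 * → r--
[1,6] min(18,16)*5=80 best=80 * → r--
[1,5] min(18,13)*4=52 best=80 → r--
[1,4] min(18,2)*3=6 best=80 → r--

r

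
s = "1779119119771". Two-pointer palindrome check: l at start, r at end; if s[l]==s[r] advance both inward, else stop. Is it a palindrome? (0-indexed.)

palindrome

l=0 r=12: '1'=='1', l++,r--
l=1 r=11: '7'=='7', l++,r--
l=2 r=10: '7'=='7', l++,r--
l=3 r=9: '9'=='9', l++,r--
l=4 r=8: '1'=='1', l++,r--
l=5 r=7: '1'=='1', l++,r--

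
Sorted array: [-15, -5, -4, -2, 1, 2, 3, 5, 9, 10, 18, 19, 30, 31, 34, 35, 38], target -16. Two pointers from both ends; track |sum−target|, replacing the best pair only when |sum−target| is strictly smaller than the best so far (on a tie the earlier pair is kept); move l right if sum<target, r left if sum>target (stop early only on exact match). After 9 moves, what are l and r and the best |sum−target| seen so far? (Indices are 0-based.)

l=0, r=7, best |Δ|=10

l=0 r=16: -15+38=23 d=39 *, r--
l=0 r=15: -15+35=20 d=36 *, r--
l=0 r=14: -15+34=19 d=35 *, r--
l=0 r=13: -15+31=16 d=32 *, r--
l=0 r=12: -15+30=15 d=31 *, r--
l=0 r=11: -15+19=4 d=20 *, r--
l=0 r=10: -15+18=3 d=19 *, r--
l=0 r=9: -15+10=-5 d=11 *, r--
l=0 r=8: -15+9=-6 d=10 *, r--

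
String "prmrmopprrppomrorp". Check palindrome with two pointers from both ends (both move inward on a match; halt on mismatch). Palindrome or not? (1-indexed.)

not a palindrome (mismatch at 3,16)

[1,18] 'p'=='p' → l++,r--
[2,17] 'r'=='r' → l++,r--
[3,16] 'm'!='o' → stop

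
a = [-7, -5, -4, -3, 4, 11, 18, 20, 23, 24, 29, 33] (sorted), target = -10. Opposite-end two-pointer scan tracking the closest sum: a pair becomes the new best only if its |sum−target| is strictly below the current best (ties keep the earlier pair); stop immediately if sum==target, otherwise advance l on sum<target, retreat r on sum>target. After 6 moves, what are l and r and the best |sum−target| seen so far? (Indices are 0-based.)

l=0 r=11: -7+33=26 d=36 *, r--
l=0 r=10: -7+29=22 d=32 *, r--
l=0 r=9: -7+24=17 d=27 *, r--
l=0 r=8: -7+23=16 d=26 *, r--
l=0 r=7: -7+20=13 d=23 *, r--
l=0 r=6: -7+18=11 d=21 *, r--

l=0, r=5, best |Δ|=21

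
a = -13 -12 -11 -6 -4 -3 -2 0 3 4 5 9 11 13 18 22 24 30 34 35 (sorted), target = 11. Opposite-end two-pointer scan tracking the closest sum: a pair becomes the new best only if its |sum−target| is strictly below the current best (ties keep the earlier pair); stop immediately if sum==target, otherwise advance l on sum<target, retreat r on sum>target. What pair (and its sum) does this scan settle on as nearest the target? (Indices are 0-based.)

[0,19] -13+35=22 d=11 * → r--
[0,18] -13+34=21 d=10 * → r--
[0,17] -13+30=17 d=6 * → r--
[0,16] -13+24=11 d=0 * → stop

pair (-13, 24) with sum 11 (|Δ|=0)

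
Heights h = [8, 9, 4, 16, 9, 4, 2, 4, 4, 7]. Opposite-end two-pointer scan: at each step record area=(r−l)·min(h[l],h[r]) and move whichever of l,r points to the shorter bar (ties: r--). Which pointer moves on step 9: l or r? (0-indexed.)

l=0 r=9: min(8,7)*9=63 best=63 *, r--
l=0 r=8: min(8,4)*8=32 best=63, r--
l=0 r=7: min(8,4)*7=28 best=63, r--
l=0 r=6: min(8,2)*6=12 best=63, r--
l=0 r=5: min(8,4)*5=20 best=63, r--
l=0 r=4: min(8,9)*4=32 best=63, l++
l=1 r=4: min(9,9)*3=27 best=63, r--
l=1 r=3: min(9,16)*2=18 best=63, l++
l=2 r=3: min(4,16)*1=4 best=63, l++

l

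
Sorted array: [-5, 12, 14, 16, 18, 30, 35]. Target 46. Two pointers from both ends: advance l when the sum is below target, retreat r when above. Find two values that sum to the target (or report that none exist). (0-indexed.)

l=0 r=6: -5+35=30 <46, l++
l=1 r=6: 12+35=47 >46, r--
l=1 r=5: 12+30=42 <46, l++
l=2 r=5: 14+30=44 <46, l++
l=3 r=5: 16+30=46, found

(16, 30)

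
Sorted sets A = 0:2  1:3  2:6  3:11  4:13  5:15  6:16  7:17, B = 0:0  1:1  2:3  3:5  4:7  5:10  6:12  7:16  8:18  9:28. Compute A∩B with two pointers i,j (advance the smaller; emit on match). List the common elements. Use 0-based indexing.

intersection = [3, 16]

i=0 j=0: 2>0, j++
i=0 j=1: 2>1, j++
i=0 j=2: 2<3, i++
i=1 j=2: 3==3 emit, i++,j++
i=2 j=3: 6>5, j++
i=2 j=4: 6<7, i++
i=3 j=4: 11>7, j++
i=3 j=5: 11>10, j++
i=3 j=6: 11<12, i++
i=4 j=6: 13>12, j++
i=4 j=7: 13<16, i++
i=5 j=7: 15<16, i++
i=6 j=7: 16==16 emit, i++,j++
i=7 j=8: 17<18, i++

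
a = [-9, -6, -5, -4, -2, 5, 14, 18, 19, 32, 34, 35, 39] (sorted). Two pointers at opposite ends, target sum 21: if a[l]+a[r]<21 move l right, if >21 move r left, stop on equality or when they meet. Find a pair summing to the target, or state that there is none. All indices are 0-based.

no pair

l=0 r=12: -9+39=30 >21, r--
l=0 r=11: -9+35=26 >21, r--
l=0 r=10: -9+34=25 >21, r--
l=0 r=9: -9+32=23 >21, r--
l=0 r=8: -9+19=10 <21, l++
l=1 r=8: -6+19=13 <21, l++
l=2 r=8: -5+19=14 <21, l++
l=3 r=8: -4+19=15 <21, l++
l=4 r=8: -2+19=17 <21, l++
l=5 r=8: 5+19=24 >21, r--
l=5 r=7: 5+18=23 >21, r--
l=5 r=6: 5+14=19 <21, l++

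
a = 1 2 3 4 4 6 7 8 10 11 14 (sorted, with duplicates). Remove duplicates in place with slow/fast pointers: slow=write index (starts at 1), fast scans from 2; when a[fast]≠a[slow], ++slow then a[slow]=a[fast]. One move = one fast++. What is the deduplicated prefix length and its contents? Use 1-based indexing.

slow=1 fast=2: a[fast]=2≠a[slow]=1 write a[2]=2, slow++,fast++
slow=2 fast=3: a[fast]=3≠a[slow]=2 write a[3]=3, slow++,fast++
slow=3 fast=4: a[fast]=4≠a[slow]=3 write a[4]=4, slow++,fast++
slow=4 fast=5: a[fast]=4=a[slow] dup, fast++
slow=4 fast=6: a[fast]=6≠a[slow]=4 write a[5]=6, slow++,fast++
slow=5 fast=7: a[fast]=7≠a[slow]=6 write a[6]=7, slow++,fast++
slow=6 fast=8: a[fast]=8≠a[slow]=7 write a[7]=8, slow++,fast++
slow=7 fast=9: a[fast]=10≠a[slow]=8 write a[8]=10, slow++,fast++
slow=8 fast=10: a[fast]=11≠a[slow]=10 write a[9]=11, slow++,fast++
slow=9 fast=11: a[fast]=14≠a[slow]=11 write a[10]=14, slow++,fast++

length 10; prefix = [1, 2, 3, 4, 6, 7, 8, 10, 11, 14]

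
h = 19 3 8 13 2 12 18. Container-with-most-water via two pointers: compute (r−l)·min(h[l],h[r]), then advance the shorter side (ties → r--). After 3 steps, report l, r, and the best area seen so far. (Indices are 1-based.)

l=1, r=4, best area=108

[1,7] min(19,18)*6=108 best=108 * → r--
[1,6] min(19,12)*5=60 best=108 → r--
[1,5] min(19,2)*4=8 best=108 → r--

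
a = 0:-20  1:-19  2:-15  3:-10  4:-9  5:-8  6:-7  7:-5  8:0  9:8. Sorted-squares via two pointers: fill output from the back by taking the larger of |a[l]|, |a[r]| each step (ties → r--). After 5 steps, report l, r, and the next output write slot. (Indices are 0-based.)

l=5, r=9, next write slot=4

l=0 r=9: |-20|>|8| out[9]=400, l++
l=1 r=9: |-19|>|8| out[8]=361, l++
l=2 r=9: |-15|>|8| out[7]=225, l++
l=3 r=9: |-10|>|8| out[6]=100, l++
l=4 r=9: |-9|>|8| out[5]=81, l++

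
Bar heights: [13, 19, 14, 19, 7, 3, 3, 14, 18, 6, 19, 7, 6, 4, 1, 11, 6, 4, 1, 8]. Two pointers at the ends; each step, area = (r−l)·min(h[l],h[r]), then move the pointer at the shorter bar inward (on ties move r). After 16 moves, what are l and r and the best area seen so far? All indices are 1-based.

l=2, r=5, best area=171

l=1 r=20: min(13,8)*19=152 best=152 *, r--
l=1 r=19: min(13,1)*18=18 best=152, r--
l=1 r=18: min(13,4)*17=68 best=152, r--
l=1 r=17: min(13,6)*16=96 best=152, r--
l=1 r=16: min(13,11)*15=165 best=165 *, r--
l=1 r=15: min(13,1)*14=14 best=165, r--
l=1 r=14: min(13,4)*13=52 best=165, r--
l=1 r=13: min(13,6)*12=72 best=165, r--
l=1 r=12: min(13,7)*11=77 best=165, r--
l=1 r=11: min(13,19)*10=130 best=165, l++
l=2 r=11: min(19,19)*9=171 best=171 *, r--
l=2 r=10: min(19,6)*8=48 best=171, r--
l=2 r=9: min(19,18)*7=126 best=171, r--
l=2 r=8: min(19,14)*6=84 best=171, r--
l=2 r=7: min(19,3)*5=15 best=171, r--
l=2 r=6: min(19,3)*4=12 best=171, r--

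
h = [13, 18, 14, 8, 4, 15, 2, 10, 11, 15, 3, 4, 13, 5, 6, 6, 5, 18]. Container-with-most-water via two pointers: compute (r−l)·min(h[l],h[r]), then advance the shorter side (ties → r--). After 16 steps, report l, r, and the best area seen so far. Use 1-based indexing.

l=2, r=3, best area=288

l=1 r=18: min(13,18)*17=221 best=221 *, l++
l=2 r=18: min(18,18)*16=288 best=288 *, r--
l=2 r=17: min(18,5)*15=75 best=288, r--
l=2 r=16: min(18,6)*14=84 best=288, r--
l=2 r=15: min(18,6)*13=78 best=288, r--
l=2 r=14: min(18,5)*12=60 best=288, r--
l=2 r=13: min(18,13)*11=143 best=288, r--
l=2 r=12: min(18,4)*10=40 best=288, r--
l=2 r=11: min(18,3)*9=27 best=288, r--
l=2 r=10: min(18,15)*8=120 best=288, r--
l=2 r=9: min(18,11)*7=77 best=288, r--
l=2 r=8: min(18,10)*6=60 best=288, r--
l=2 r=7: min(18,2)*5=10 best=288, r--
l=2 r=6: min(18,15)*4=60 best=288, r--
l=2 r=5: min(18,4)*3=12 best=288, r--
l=2 r=4: min(18,8)*2=16 best=288, r--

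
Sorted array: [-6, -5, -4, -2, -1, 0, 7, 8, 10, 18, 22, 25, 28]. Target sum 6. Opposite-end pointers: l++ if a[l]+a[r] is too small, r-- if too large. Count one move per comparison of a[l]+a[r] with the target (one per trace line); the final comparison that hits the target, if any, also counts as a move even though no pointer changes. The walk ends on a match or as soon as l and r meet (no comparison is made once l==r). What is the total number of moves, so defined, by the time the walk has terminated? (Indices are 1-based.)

[1,13] -6+28=22 >6 → r--
[1,12] -6+25=19 >6 → r--
[1,11] -6+22=16 >6 → r--
[1,10] -6+18=12 >6 → r--
[1,9] -6+10=4 <6 → l++
[2,9] -5+10=5 <6 → l++
[3,9] -4+10=6 → found

7 moves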